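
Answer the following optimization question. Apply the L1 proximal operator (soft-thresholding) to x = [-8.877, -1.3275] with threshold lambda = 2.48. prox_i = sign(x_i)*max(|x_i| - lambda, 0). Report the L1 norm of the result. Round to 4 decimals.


Soft-thresholding with lambda = 2.48:
prox(-8.877) = sign(-8.877)*max(|-8.877| - 2.48, 0) = -6.397
prox(-1.3275) = sign(-1.3275)*max(|-1.3275| - 2.48, 0) = 0.0
prox(x) = [-6.397, 0.0]
||prox(x)||_1 = 6.397 + 0.0 = 6.397


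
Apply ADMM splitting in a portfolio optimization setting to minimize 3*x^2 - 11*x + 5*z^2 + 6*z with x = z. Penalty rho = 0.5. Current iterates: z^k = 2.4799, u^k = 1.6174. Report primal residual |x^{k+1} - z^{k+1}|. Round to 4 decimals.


ADMM iteration with rho = 0.5, z^k = 2.4799, u^k = 1.6174
Step 1: x-update.
Minimize 3*x^2 - 11*x + (0.5/2)*(x - 2.4799 + 1.6174)^2
FOC: (2*3 + 0.5)*x = 11 + 0.5*(2.4799 - 1.6174)
x^{k+1} = 1.7587
Step 2: z-update.
Minimize 5*z^2 + 6*z + (0.5/2)*(1.7587 - z + 1.6174)^2
FOC: (2*5 + 0.5)*z = -6 + 0.5*(1.7587 + 1.6174)
z^{k+1} = -0.4107
Step 3: u-update.
u^{k+1} = 1.6174 + 1.7587 + 0.4107 = 3.7867
Step 4: Primal residual = |1.7587 + 0.4107| = 2.1693


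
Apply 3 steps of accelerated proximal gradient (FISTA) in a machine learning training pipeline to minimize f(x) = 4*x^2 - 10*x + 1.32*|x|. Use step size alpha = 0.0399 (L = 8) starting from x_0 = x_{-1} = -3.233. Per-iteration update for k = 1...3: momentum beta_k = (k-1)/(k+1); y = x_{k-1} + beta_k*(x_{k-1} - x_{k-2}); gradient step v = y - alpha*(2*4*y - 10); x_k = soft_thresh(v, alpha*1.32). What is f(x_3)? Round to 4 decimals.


FISTA on f(x) = 4*x^2 - 10*x + 1.32*|x|
L = 8, alpha = 0.0399
Iteration 1: beta = 0.0, y = -3.233 + 0.0*(-3.233 + 3.233) = -3.233
  grad(y) = -35.864, v = y - alpha*grad = -1.802
  prox(v) = soft_thresh(-1.802, 0.0527) = -1.7494
Iteration 2: beta = 0.3333, y = -1.7494 + 0.3333*(-1.7494 + 3.233) = -1.2548
  grad(y) = -20.0385, v = y - alpha*grad = -0.4553
  prox(v) = soft_thresh(-0.4553, 0.0527) = -0.4026
Iteration 3: beta = 0.5, y = -0.4026 + 0.5*(-0.4026 + 1.7494) = 0.2708
  grad(y) = -7.8339, v = y - alpha*grad = 0.5833
  prox(v) = soft_thresh(0.5833, 0.0527) = 0.5307
f(x_3) = 4*0.5307^2 - 10*0.5307 + 1.32*|0.5307| = -3.4798


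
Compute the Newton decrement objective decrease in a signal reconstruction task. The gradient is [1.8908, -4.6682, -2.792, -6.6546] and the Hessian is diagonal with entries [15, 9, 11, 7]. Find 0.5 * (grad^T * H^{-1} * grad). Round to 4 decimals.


Step 1: H is diagonal, so H^(-1) * g = [0.1261, -0.5187, -0.2538, -0.9507].
Step 2: g^T H^(-1) g = sum_i g_i^2 / H_ii
  = (1.8908)^2/15 + (-4.6682)^2/9 + (-2.792)^2/11 + (-6.6546)^2/7
  = 0.2383 + 2.4213 + 0.7087 + 6.3262 = 9.6946
Step 3: Objective decrease = 0.5 * g^T H^(-1) g = 4.8473


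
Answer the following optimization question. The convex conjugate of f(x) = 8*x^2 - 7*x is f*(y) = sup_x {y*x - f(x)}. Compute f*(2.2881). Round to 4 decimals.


f*(y) = sup_x {y*x - a*x^2 - b*x} = sup_x {(y-b)*x - a*x^2}
FOC: (y - b) - 2a*x = 0 => x* = (y - b)/(2a)
x* = (2.2881 + 7)/(2*8) = 0.5805
f*(2.2881) = (y-b)^2/(4a) = (2.2881 + 7)^2/(4*8)
= 86.2688/32 = 2.6959


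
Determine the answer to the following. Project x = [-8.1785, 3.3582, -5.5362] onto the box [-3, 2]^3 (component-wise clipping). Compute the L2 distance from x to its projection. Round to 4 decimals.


Project each component onto [-3, 2].
clip(-8.1785) = -3.0, clip(3.3582) = 2.0, clip(-5.5362) = -3.0
Projection = [-3.0, 2.0, -3.0]
Squared diffs: [26.8169, 1.8447, 6.4323]
Distance = sqrt(35.0939) = 5.924


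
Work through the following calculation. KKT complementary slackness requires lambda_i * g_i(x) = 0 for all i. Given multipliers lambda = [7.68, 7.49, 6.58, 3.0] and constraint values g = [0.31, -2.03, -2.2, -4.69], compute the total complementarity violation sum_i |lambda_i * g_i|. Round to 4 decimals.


KKT complementary slackness check:
lambda_1 * g_1 = 7.68 * 0.31 = 2.3808
lambda_2 * g_2 = 7.49 * -2.03 = -15.2047
lambda_3 * g_3 = 6.58 * -2.2 = -14.476
lambda_4 * g_4 = 3.0 * -4.69 = -14.07
Total violation = 2.3808 + 15.2047 + 14.476 + 14.07 = 46.1315


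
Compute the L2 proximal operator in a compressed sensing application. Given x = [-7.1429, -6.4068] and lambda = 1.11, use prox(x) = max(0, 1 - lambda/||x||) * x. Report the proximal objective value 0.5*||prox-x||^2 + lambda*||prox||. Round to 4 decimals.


Step 1: Compute ||x||.
||x|| = 9.5952
Step 2: Compute scaling factor.
scale = max(0, 1 - 1.11/9.5952) = 0.8843
Step 3: prox(x) = [-6.3166, -5.6656]
||prox(x)|| = 8.4852
Step 4: Proximal objective.
0.5*||prox-x||^2 = 0.6161
lambda*||prox|| = 9.4186
Total = 10.0346


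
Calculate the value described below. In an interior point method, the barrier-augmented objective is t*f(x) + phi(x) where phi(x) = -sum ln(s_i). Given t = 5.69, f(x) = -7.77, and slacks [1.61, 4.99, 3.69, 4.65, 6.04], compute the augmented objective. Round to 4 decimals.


Step 1: Compute log-barrier.
ln values: [0.4762, 1.6074, 1.3056, 1.5369, 1.7984]
phi = -(0.4762 + 1.6074 + 1.3056 + 1.5369 + 1.7984) = -6.7246
Step 2: Compute augmented objective.
t*f(x) = 5.69*-7.77 = -44.2113
Total = -44.2113 - 6.7246 = -50.9359


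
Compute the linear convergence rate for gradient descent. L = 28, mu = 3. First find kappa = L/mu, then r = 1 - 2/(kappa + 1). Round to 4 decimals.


Step 1: Compute the condition number.
kappa = L/mu = 28/3 = 9.3333
Step 2: Compute the convergence rate.
r = 1 - 2/(kappa + 1) = 1 - 2*mu/(L + mu) = (L - mu)/(L + mu) = 25/31 = 0.8065


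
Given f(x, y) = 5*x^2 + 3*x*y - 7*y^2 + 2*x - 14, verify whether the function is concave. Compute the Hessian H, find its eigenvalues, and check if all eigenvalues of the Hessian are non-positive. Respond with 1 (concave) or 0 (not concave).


The Hessian of f(x,y) = 5*x^2 + 3*x*y - 7*y^2 + 2*x - 14 is:
H = [[10, 3], [3, -14]]
Trace = 10 - 14 = -4
Determinant = 10*-14 - (3)^2 = -149
Discriminant = (-4)^2 - 4*-149 = 612.0
Eigenvalues: lambda_1 = -14.3693, lambda_2 = 10.3693
The function is not concave.

0


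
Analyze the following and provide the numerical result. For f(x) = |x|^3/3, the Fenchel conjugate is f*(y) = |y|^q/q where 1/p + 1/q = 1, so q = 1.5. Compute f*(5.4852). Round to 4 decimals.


The conjugate exponent q satisfies 1/p + 1/q = 1.
p = 3, so q = 3/(3 - 1) = 1.5
|y|^q = 5.4852^1.5 = 12.8466
f*(5.4852) = 12.8466 / 1.5 = 8.5644


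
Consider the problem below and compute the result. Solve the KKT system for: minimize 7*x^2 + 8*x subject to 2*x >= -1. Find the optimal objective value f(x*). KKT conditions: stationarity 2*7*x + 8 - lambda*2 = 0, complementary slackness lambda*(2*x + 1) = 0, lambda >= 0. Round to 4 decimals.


Step 1: Try lambda = 0 (constraint inactive).
x_unc = -8/(2*7) = -0.5714
Check: 2*-0.5714 = -1.1428 < -1 -- violated!
Step 2: Constraint must be active: 2*x = -1
x* = -1/2 = -0.5
lambda = (2*7*(-0.5) + 8)/2 = 0.5
Step 3: Compute optimal value.
f(x*) = 7*(-0.5)^2 + 8*(-0.5) = -2.25


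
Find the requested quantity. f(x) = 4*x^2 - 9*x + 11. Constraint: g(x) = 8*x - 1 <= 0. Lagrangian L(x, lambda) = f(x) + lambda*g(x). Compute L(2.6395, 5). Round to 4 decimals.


Step 1: Evaluate f(x).
f(2.6395) = 4*2.6395^2 - 9*2.6395 + 11 = 15.1123
Step 2: Evaluate g(x).
g(2.6395) = 8*2.6395 - 1 = 20.116
Step 3: Compute Lagrangian.
L = 15.1123 + 5*20.116 = 115.6923


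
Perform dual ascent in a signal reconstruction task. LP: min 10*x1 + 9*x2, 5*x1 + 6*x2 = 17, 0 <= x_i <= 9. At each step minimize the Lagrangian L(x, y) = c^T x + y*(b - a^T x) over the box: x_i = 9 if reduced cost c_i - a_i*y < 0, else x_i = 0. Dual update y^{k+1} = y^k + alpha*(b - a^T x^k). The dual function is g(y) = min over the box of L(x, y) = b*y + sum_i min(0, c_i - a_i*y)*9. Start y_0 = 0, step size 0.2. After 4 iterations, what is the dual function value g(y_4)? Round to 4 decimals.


Dual ascent for LP: min 10*x1 + 9*x2, 5*x1 + 6*x2 = 17, 0 <= x_i <= 9
Step 1: y^k = 0.0, reduced costs: (10.0, 9.0)
  x^k = (0.0, 0.0), subgradient = b - a^T x = 17.0
  y^{k+1} = 0.0 + 0.2*17.0 = 3.4
Step 2: y^k = 3.4, reduced costs: (-7.0, -11.4)
  x^k = (9.0, 9.0), subgradient = b - a^T x = -82.0
  y^{k+1} = 3.4 + 0.2*-82.0 = -13.0
Step 3: y^k = -13.0, reduced costs: (75.0, 87.0)
  x^k = (0.0, 0.0), subgradient = b - a^T x = 17.0
  y^{k+1} = -13.0 + 0.2*17.0 = -9.6
Step 4: y^k = -9.6, reduced costs: (58.0, 66.6)
  x^k = (0.0, 0.0), subgradient = b - a^T x = 17.0
  y^{k+1} = -9.6 + 0.2*17.0 = -6.2
Dual objective at y_4 = -6.2: reduced costs (41.0, 46.2), box minimizer x = (0.0, 0.0)
g(y_4) = b*y + (c1 - a1*y)*x1 + (c2 - a2*y)*x2 = 17*(-6.2) + 41.0*0.0 + 46.2*0.0 = -105.4 + 0.0 + 0.0 = -105.4


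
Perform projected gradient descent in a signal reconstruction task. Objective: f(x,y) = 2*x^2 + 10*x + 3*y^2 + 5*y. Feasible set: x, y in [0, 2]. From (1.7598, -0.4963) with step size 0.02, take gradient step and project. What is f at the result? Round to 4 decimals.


Step 1: Compute gradient at (1.7598, -0.4963).
grad_x = 2*2*1.7598 + 10 = 17.0392
grad_y = 2*3*-0.4963 + 5 = 2.0222
Step 2: Gradient step.
x_raw = 1.7598 - 0.02*17.0392 = 1.419
y_raw = -0.4963 - 0.02*2.0222 = -0.5367
Step 3: Project onto [0, 2].
x_proj = clip(1.419) = 1.419
y_proj = clip(-0.5367) = 0.0
Step 4: Evaluate f.
f(1.419, 0.0) = 18.2174


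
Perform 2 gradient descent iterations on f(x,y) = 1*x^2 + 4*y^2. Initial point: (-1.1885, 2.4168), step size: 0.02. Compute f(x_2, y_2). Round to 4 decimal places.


Gradient descent on f(x,y) = 1*x^2 + 4*y^2.
Starting point: (-1.1885, 2.4168), alpha = 0.02
Step 1: grad_x = 2*1*-1.1885 = -2.377, grad_y = 2*4*2.4168 = 19.3344
  x_1 = -1.1885 - 0.02*-2.377 = -1.141
  y_1 = 2.4168 - 0.02*19.3344 = 2.0301
Step 2: grad_x = 2*1*-1.141 = -2.2819, grad_y = 2*4*2.0301 = 16.2409
  x_2 = -1.141 - 0.02*-2.2819 = -1.0953
  y_2 = 2.0301 - 0.02*16.2409 = 1.7053
f(-1.0953, 1.7053) = 1*(-1.0953)^2 + 4*1.7053^2 = 12.8318


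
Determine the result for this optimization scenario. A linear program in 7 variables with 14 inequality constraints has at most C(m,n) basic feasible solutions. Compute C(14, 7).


Each vertex corresponds to some choice of n active constraints out of m, so the number of vertices is at most C(m, n) = m! / (n!(m-n)!).
m = 14, n = 7
Numerator: 14 * 13 * 12 * 11 * 10 * 9 * 8
Denominator: 7! = 5040
C(14, 7) = 3432


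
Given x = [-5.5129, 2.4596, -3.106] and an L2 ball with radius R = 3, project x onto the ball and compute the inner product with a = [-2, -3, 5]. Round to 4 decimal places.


Step 1: Compute ||x|| (intermediates to 6 decimals).
||x|| = sqrt((-5.5129)^2 + 2.4596^2 + (-3.106)^2) = 6.788883
Step 2: Project.
Since ||x|| > R, scale = R/||x|| = 3/6.788883 = 0.441899, proj(x) = scale * x
proj(x) = [-2.436145, 1.086895, -1.372538]
Step 3: Dot product.
a^T * proj(x) = -2*(-2.436145) - 3*1.086895 + 5*(-1.372538) = -5.2511


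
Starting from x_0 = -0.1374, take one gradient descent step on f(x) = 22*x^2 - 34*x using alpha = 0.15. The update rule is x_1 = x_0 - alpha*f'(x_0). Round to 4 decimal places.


We compute the gradient at x_0 and apply the update.
f'(x) = 44*x - 34
f'(-0.1374) = 44*-0.1374 - 34 = -40.0456
x_1 = -0.1374 - 0.15*-40.0456 = 5.8694


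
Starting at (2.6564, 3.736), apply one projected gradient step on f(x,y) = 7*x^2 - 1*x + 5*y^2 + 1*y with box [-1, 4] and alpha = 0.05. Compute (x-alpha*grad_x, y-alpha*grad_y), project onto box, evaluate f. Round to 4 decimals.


Step 1: Compute gradient at (2.6564, 3.736).
grad_x = 2*7*2.6564 - 1 = 36.1896
grad_y = 2*5*3.736 + 1 = 38.36
Step 2: Gradient step.
x_raw = 2.6564 - 0.05*36.1896 = 0.8469
y_raw = 3.736 - 0.05*38.36 = 1.818
Step 3: Project onto [-1, 4].
x_proj = clip(0.8469) = 0.8469
y_proj = clip(1.818) = 1.818
Step 4: Evaluate f.
f(0.8469, 1.818) = 22.5176


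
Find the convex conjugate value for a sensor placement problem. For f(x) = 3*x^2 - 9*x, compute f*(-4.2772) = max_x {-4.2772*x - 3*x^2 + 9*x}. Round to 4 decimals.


f*(y) = sup_x {y*x - a*x^2 - b*x} = sup_x {(y-b)*x - a*x^2}
FOC: (y - b) - 2a*x = 0 => x* = (y - b)/(2a)
x* = (-4.2772 + 9)/(2*3) = 0.7871
f*(-4.2772) = (y-b)^2/(4a) = (-4.2772 + 9)^2/(4*3)
= 22.3048/12 = 1.8587


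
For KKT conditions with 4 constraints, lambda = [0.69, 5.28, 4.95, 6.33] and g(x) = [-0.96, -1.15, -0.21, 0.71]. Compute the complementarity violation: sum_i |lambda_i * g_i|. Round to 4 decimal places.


KKT complementary slackness check:
lambda_1 * g_1 = 0.69 * -0.96 = -0.6624
lambda_2 * g_2 = 5.28 * -1.15 = -6.072
lambda_3 * g_3 = 4.95 * -0.21 = -1.0395
lambda_4 * g_4 = 6.33 * 0.71 = 4.4943
Total violation = 0.6624 + 6.072 + 1.0395 + 4.4943 = 12.2682


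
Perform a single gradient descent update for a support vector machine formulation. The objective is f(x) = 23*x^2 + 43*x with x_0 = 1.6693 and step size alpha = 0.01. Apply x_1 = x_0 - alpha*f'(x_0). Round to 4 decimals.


We compute the gradient at x_0 and apply the update.
f'(x) = 46*x + 43
f'(1.6693) = 46*1.6693 + 43 = 119.7878
x_1 = 1.6693 - 0.01*119.7878 = 0.4714


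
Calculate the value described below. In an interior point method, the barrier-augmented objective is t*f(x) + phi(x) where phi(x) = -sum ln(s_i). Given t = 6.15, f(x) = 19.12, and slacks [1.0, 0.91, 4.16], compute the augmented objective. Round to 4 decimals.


Step 1: Compute log-barrier.
ln values: [0.0, -0.0943, 1.4255]
phi = -(0.0 - 0.0943 + 1.4255) = -1.3312
Step 2: Compute augmented objective.
t*f(x) = 6.15*19.12 = 117.588
Total = 117.588 - 1.3312 = 116.2568


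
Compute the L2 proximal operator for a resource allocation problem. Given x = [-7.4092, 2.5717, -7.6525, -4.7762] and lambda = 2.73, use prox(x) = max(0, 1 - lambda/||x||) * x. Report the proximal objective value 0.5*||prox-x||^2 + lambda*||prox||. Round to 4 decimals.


Step 1: Compute ||x||.
||x|| = 11.9534
Step 2: Compute scaling factor.
scale = max(0, 1 - 2.73/11.9534) = 0.7716
Step 3: prox(x) = [-5.717, 1.9844, -5.9048, -3.6854]
||prox(x)|| = 9.2234
Step 4: Proximal objective.
0.5*||prox-x||^2 = 3.7265
lambda*||prox|| = 25.1799
Total = 28.9062


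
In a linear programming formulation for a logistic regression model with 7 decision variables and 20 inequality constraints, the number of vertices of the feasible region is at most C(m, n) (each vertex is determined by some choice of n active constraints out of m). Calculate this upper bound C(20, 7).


Each vertex corresponds to some choice of n active constraints out of m, so the number of vertices is at most C(m, n) = m! / (n!(m-n)!).
m = 20, n = 7
Numerator: 20 * 19 * 18 * 17 * 16 * 15 * 14
Denominator: 7! = 5040
C(20, 7) = 77520


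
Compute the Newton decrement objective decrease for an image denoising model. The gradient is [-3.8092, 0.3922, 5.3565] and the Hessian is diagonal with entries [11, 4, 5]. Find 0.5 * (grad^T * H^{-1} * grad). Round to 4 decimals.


Step 1: H is diagonal, so H^(-1) * g = [-0.3463, 0.0981, 1.0713].
Step 2: g^T H^(-1) g = sum_i g_i^2 / H_ii
  = (-3.8092)^2/11 + (0.3922)^2/4 + (5.3565)^2/5
  = 1.3191 + 0.0385 + 5.7384 = 7.096
Step 3: Objective decrease = 0.5 * g^T H^(-1) g = 3.548


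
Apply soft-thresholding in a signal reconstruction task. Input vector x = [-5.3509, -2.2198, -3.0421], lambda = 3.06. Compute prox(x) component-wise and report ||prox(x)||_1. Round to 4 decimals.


Soft-thresholding with lambda = 3.06:
prox(-5.3509) = sign(-5.3509)*max(|-5.3509| - 3.06, 0) = -2.2909
prox(-2.2198) = sign(-2.2198)*max(|-2.2198| - 3.06, 0) = 0.0
prox(-3.0421) = sign(-3.0421)*max(|-3.0421| - 3.06, 0) = 0.0
prox(x) = [-2.2909, 0.0, 0.0]
||prox(x)||_1 = 2.2909 + 0.0 + 0.0 = 2.2909


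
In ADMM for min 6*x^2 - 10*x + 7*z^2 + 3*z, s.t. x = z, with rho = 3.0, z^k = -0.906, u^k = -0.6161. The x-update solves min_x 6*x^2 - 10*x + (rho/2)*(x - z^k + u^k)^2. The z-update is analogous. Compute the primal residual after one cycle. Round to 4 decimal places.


ADMM iteration with rho = 3.0, z^k = -0.906, u^k = -0.6161
Step 1: x-update.
Minimize 6*x^2 - 10*x + (3.0/2)*(x + 0.906 - 0.6161)^2
FOC: (2*6 + 3.0)*x = 10 + 3.0*(-0.906 + 0.6161)
x^{k+1} = 0.6087
Step 2: z-update.
Minimize 7*z^2 + 3*z + (3.0/2)*(0.6087 - z - 0.6161)^2
FOC: (2*7 + 3.0)*z = -3 + 3.0*(0.6087 - 0.6161)
z^{k+1} = -0.1778
Step 3: u-update.
u^{k+1} = -0.6161 + 0.6087 + 0.1778 = 0.1704
Step 4: Primal residual = |0.6087 + 0.1778| = 0.7865


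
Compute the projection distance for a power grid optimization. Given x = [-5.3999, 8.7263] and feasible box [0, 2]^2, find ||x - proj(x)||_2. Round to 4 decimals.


Project each component onto [0, 2].
clip(-5.3999) = 0.0, clip(8.7263) = 2.0
Projection = [0.0, 2.0]
Squared diffs: [29.1589, 45.2431]
Distance = sqrt(74.402) = 8.6257


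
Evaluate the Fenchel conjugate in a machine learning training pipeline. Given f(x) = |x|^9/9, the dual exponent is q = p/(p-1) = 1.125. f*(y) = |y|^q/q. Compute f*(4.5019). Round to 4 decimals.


The conjugate exponent q satisfies 1/p + 1/q = 1.
p = 9, so q = 9/(9 - 1) = 1.125
|y|^q = 4.5019^1.125 = 5.4334
f*(4.5019) = 5.4334 / 1.125 = 4.8297


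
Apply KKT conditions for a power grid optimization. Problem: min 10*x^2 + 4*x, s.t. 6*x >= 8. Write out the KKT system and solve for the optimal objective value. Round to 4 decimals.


Step 1: Try lambda = 0 (constraint inactive).
x_unc = -4/(2*10) = -0.2
Check: 6*-0.2 = -1.2 < 8 -- violated!
Step 2: Constraint must be active: 6*x = 8
x* = 8/6 = 4/3 = 1.3333 (rounded; the exact value 4/3 is used below)
lambda = (2*10*(4/3) + 4)/6 = 5.1111
Step 3: Compute optimal value.
f(x*) = 10*(4/3)^2 + 4*(4/3) = 23.1111


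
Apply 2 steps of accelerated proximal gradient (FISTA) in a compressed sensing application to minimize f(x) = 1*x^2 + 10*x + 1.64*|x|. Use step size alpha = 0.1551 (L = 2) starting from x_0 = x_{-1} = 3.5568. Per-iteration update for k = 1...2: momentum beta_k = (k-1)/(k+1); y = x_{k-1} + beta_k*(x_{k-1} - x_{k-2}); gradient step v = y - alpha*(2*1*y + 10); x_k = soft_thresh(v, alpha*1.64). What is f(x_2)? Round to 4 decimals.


FISTA on f(x) = 1*x^2 + 10*x + 1.64*|x|
L = 2, alpha = 0.1551
Iteration 1: beta = 0.0, y = 3.5568 + 0.0*(3.5568 - 3.5568) = 3.5568
  grad(y) = 17.1136, v = y - alpha*grad = 0.9025
  prox(v) = soft_thresh(0.9025, 0.2544) = 0.6481
Iteration 2: beta = 0.3333, y = 0.6481 + 0.3333*(0.6481 - 3.5568) = -0.3214
  grad(y) = 9.3571, v = y - alpha*grad = -1.7727
  prox(v) = soft_thresh(-1.7727, 0.2544) = -1.5184
f(x_2) = 1*(-1.5184)^2 + 10*(-1.5184) + 1.64*|-1.5184| = -10.3881


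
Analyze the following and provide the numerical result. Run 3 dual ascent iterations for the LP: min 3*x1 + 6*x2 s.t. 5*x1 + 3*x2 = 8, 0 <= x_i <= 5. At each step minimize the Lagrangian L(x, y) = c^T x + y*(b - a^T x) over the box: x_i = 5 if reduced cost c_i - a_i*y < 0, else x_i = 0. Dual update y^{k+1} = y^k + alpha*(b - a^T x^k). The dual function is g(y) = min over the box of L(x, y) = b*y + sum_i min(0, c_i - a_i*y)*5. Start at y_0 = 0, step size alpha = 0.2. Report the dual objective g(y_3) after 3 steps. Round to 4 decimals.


Dual ascent for LP: min 3*x1 + 6*x2, 5*x1 + 3*x2 = 8, 0 <= x_i <= 5
Step 1: y^k = 0.0, reduced costs: (3.0, 6.0)
  x^k = (0.0, 0.0), subgradient = b - a^T x = 8.0
  y^{k+1} = 0.0 + 0.2*8.0 = 1.6
Step 2: y^k = 1.6, reduced costs: (-5.0, 1.2)
  x^k = (5.0, 0.0), subgradient = b - a^T x = -17.0
  y^{k+1} = 1.6 + 0.2*-17.0 = -1.8
Step 3: y^k = -1.8, reduced costs: (12.0, 11.4)
  x^k = (0.0, 0.0), subgradient = b - a^T x = 8.0
  y^{k+1} = -1.8 + 0.2*8.0 = -0.2
Dual objective at y_3 = -0.2: reduced costs (4.0, 6.6), box minimizer x = (0.0, 0.0)
g(y_3) = b*y + (c1 - a1*y)*x1 + (c2 - a2*y)*x2 = 8*(-0.2) + 4.0*0.0 + 6.6*0.0 = -1.6 + 0.0 + 0.0 = -1.6


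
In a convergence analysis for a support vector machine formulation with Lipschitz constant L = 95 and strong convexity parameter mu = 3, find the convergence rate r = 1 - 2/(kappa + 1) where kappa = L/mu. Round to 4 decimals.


Step 1: Compute the condition number.
kappa = L/mu = 95/3 = 31.6667
Step 2: Compute the convergence rate.
r = 1 - 2/(kappa + 1) = 1 - 2*mu/(L + mu) = (L - mu)/(L + mu) = 92/98 = 0.9388


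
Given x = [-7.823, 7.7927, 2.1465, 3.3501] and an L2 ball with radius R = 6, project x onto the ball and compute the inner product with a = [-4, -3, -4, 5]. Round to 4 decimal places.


Step 1: Compute ||x|| (intermediates to 6 decimals).
||x|| = sqrt((-7.823)^2 + 7.7927^2 + 2.1465^2 + 3.3501^2) = 11.736956
Step 2: Project.
Since ||x|| > R, scale = R/||x|| = 6/11.736956 = 0.511206, proj(x) = scale * x
proj(x) = [-3.999165, 3.983675, 1.097304, 1.712591]
Step 3: Dot product.
a^T * proj(x) = -4*(-3.999165) - 3*3.983675 - 4*1.097304 + 5*1.712591 = 8.2194


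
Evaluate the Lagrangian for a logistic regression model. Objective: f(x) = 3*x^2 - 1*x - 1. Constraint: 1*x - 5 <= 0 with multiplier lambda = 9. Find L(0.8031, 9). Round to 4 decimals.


Step 1: Evaluate f(x).
f(0.8031) = 3*0.8031^2 - 1*0.8031 - 1 = 0.1318
Step 2: Evaluate g(x).
g(0.8031) = 1*0.8031 - 5 = -4.1969
Step 3: Compute Lagrangian.
L = 0.1318 + 9*-4.1969 = -37.6403


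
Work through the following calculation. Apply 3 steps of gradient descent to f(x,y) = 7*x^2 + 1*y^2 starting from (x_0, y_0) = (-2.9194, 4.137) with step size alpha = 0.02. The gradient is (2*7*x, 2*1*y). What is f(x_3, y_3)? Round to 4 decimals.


Gradient descent on f(x,y) = 7*x^2 + 1*y^2.
Starting point: (-2.9194, 4.137), alpha = 0.02
Step 1: grad_x = 2*7*-2.9194 = -40.8716, grad_y = 2*1*4.137 = 8.274
  x_1 = -2.9194 - 0.02*-40.8716 = -2.102
  y_1 = 4.137 - 0.02*8.274 = 3.9715
Step 2: grad_x = 2*7*-2.102 = -29.4276, grad_y = 2*1*3.9715 = 7.943
  x_2 = -2.102 - 0.02*-29.4276 = -1.5134
  y_2 = 3.9715 - 0.02*7.943 = 3.8127
Step 3: grad_x = 2*7*-1.5134 = -21.1878, grad_y = 2*1*3.8127 = 7.6253
  x_3 = -1.5134 - 0.02*-21.1878 = -1.0897
  y_3 = 3.8127 - 0.02*7.6253 = 3.6602
f(-1.0897, 3.6602) = 7*(-1.0897)^2 + 1*3.6602^2 = 21.7082


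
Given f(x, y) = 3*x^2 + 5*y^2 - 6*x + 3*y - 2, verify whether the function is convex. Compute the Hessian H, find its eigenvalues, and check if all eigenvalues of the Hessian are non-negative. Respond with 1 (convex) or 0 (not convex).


The Hessian of f(x,y) = 3*x^2 + 5*y^2 - 6*x + 3*y - 2 is:
H = [[6, 0], [0, 10]]
Trace = 6 + 10 = 16
Determinant = 6*10 - (0)^2 = 60
Discriminant = (16)^2 - 4*60 = 16.0
Eigenvalues: lambda_1 = 6.0, lambda_2 = 10.0
The function is convex.

1


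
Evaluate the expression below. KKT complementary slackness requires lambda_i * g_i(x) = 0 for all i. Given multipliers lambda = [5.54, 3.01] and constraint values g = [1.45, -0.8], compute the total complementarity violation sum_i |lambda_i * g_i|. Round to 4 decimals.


KKT complementary slackness check:
lambda_1 * g_1 = 5.54 * 1.45 = 8.033
lambda_2 * g_2 = 3.01 * -0.8 = -2.408
Total violation = 8.033 + 2.408 = 10.441


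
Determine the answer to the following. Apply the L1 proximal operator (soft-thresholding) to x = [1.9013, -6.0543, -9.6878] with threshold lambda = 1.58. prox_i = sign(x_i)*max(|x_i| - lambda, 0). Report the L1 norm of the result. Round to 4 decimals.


Soft-thresholding with lambda = 1.58:
prox(1.9013) = sign(1.9013)*max(|1.9013| - 1.58, 0) = 0.3213
prox(-6.0543) = sign(-6.0543)*max(|-6.0543| - 1.58, 0) = -4.4743
prox(-9.6878) = sign(-9.6878)*max(|-9.6878| - 1.58, 0) = -8.1078
prox(x) = [0.3213, -4.4743, -8.1078]
||prox(x)||_1 = 0.3213 + 4.4743 + 8.1078 = 12.9034


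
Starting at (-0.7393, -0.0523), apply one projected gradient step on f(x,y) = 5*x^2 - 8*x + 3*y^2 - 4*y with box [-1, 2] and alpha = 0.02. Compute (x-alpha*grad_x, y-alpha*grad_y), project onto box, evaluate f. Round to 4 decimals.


Step 1: Compute gradient at (-0.7393, -0.0523).
grad_x = 2*5*-0.7393 - 8 = -15.393
grad_y = 2*3*-0.0523 - 4 = -4.3138
Step 2: Gradient step.
x_raw = -0.7393 - 0.02*-15.393 = -0.4314
y_raw = -0.0523 - 0.02*-4.3138 = 0.034
Step 3: Project onto [-1, 2].
x_proj = clip(-0.4314) = -0.4314
y_proj = clip(0.034) = 0.034
Step 4: Evaluate f.
f(-0.4314, 0.034) = 4.2498


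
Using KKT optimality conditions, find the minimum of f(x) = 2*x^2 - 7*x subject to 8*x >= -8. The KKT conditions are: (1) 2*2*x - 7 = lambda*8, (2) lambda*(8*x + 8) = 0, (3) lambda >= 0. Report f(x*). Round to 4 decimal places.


Step 1: Try lambda = 0 (constraint inactive).
Stationarity: 2*2*x - 7 = 0
x* = 7/(2*2) = 1.75
Check constraint: 8*1.75 = 14.0 >= -8 -- satisfied.
Step 2: Compute optimal value.
f(x*) = 2*1.75^2 - 7*1.75 = -6.125


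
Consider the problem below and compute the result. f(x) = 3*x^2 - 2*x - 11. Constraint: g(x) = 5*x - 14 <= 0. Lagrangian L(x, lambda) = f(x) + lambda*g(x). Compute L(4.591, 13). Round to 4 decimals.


Step 1: Evaluate f(x).
f(4.591) = 3*4.591^2 - 2*4.591 - 11 = 43.0498
Step 2: Evaluate g(x).
g(4.591) = 5*4.591 - 14 = 8.955
Step 3: Compute Lagrangian.
L = 43.0498 + 13*8.955 = 159.4648


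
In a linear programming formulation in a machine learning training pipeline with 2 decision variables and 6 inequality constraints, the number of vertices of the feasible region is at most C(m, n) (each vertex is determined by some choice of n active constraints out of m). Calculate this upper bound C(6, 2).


Each vertex corresponds to some choice of n active constraints out of m, so the number of vertices is at most C(m, n) = m! / (n!(m-n)!).
m = 6, n = 2
Numerator: 6 * 5
Denominator: 2! = 2
C(6, 2) = 15


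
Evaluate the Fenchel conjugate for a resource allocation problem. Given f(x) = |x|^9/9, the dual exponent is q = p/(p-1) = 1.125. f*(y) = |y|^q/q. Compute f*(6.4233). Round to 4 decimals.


The conjugate exponent q satisfies 1/p + 1/q = 1.
p = 9, so q = 9/(9 - 1) = 1.125
|y|^q = 6.4233^1.125 = 8.1045
f*(6.4233) = 8.1045 / 1.125 = 7.204


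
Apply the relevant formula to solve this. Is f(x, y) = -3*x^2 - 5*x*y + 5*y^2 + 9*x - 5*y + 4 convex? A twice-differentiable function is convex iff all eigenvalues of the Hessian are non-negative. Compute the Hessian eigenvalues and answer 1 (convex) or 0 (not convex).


The Hessian of f(x,y) = -3*x^2 - 5*x*y + 5*y^2 + 9*x - 5*y + 4 is:
H = [[-6, -5], [-5, 10]]
Trace = -6 + 10 = 4
Determinant = -6*10 - (-5)^2 = -85
Discriminant = (4)^2 - 4*-85 = 356.0
Eigenvalues: lambda_1 = -7.434, lambda_2 = 11.434
The function is not convex.

0


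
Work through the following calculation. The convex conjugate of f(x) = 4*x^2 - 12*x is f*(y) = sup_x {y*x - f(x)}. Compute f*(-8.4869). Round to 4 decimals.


f*(y) = sup_x {y*x - a*x^2 - b*x} = sup_x {(y-b)*x - a*x^2}
FOC: (y - b) - 2a*x = 0 => x* = (y - b)/(2a)
x* = (-8.4869 + 12)/(2*4) = 0.4391
f*(-8.4869) = (y-b)^2/(4a) = (-8.4869 + 12)^2/(4*4)
= 12.3419/16 = 0.7714


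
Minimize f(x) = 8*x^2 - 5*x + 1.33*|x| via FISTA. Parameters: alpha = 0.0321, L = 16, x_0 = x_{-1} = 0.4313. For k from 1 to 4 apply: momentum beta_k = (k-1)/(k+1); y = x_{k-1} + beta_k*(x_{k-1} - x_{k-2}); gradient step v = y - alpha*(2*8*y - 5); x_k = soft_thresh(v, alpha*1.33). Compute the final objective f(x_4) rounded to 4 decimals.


FISTA on f(x) = 8*x^2 - 5*x + 1.33*|x|
L = 16, alpha = 0.0321
Iteration 1: beta = 0.0, y = 0.4313 + 0.0*(0.4313 - 0.4313) = 0.4313
  grad(y) = 1.9008, v = y - alpha*grad = 0.3703
  prox(v) = soft_thresh(0.3703, 0.0427) = 0.3276
Iteration 2: beta = 0.3333, y = 0.3276 + 0.3333*(0.3276 - 0.4313) = 0.293
  grad(y) = -0.3117, v = y - alpha*grad = 0.303
  prox(v) = soft_thresh(0.303, 0.0427) = 0.2603
Iteration 3: beta = 0.5, y = 0.2603 + 0.5*(0.2603 - 0.3276) = 0.2267
  grad(y) = -1.3727, v = y - alpha*grad = 0.2708
  prox(v) = soft_thresh(0.2708, 0.0427) = 0.2281
Iteration 4: beta = 0.6, y = 0.2281 + 0.6*(0.2281 - 0.2603) = 0.2087
  grad(y) = -1.6605, v = y - alpha*grad = 0.262
  prox(v) = soft_thresh(0.262, 0.0427) = 0.2193
f(x_4) = 8*0.2193^2 - 5*0.2193 + 1.33*|0.2193| = -0.4201


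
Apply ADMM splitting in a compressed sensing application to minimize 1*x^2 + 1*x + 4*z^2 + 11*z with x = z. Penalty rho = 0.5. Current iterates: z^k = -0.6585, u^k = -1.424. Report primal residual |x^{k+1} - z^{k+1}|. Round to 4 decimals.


ADMM iteration with rho = 0.5, z^k = -0.6585, u^k = -1.424
Step 1: x-update.
Minimize 1*x^2 + 1*x + (0.5/2)*(x + 0.6585 - 1.424)^2
FOC: (2*1 + 0.5)*x = -1 + 0.5*(-0.6585 + 1.424)
x^{k+1} = -0.2469
Step 2: z-update.
Minimize 4*z^2 + 11*z + (0.5/2)*(-0.2469 - z - 1.424)^2
FOC: (2*4 + 0.5)*z = -11 + 0.5*(-0.2469 - 1.424)
z^{k+1} = -1.3924
Step 3: u-update.
u^{k+1} = -1.424 - 0.2469 + 1.3924 = -0.2785
Step 4: Primal residual = |-0.2469 + 1.3924| = 1.1455


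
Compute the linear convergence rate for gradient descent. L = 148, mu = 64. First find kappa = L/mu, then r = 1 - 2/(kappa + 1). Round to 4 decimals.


Step 1: Compute the condition number.
kappa = L/mu = 148/64 = 2.3125
Step 2: Compute the convergence rate.
r = 1 - 2/(kappa + 1) = 1 - 2*mu/(L + mu) = (L - mu)/(L + mu) = 84/212 = 0.3962


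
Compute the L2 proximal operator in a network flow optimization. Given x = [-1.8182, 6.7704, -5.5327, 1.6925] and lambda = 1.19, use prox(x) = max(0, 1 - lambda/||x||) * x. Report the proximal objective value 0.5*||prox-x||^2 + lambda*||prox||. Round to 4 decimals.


Step 1: Compute ||x||.
||x|| = 9.0895
Step 2: Compute scaling factor.
scale = max(0, 1 - 1.19/9.0895) = 0.8691
Step 3: prox(x) = [-1.5802, 5.884, -4.8084, 1.4709]
||prox(x)|| = 7.8995
Step 4: Proximal objective.
0.5*||prox-x||^2 = 0.7081
lambda*||prox|| = 9.4004
Total = 10.1085


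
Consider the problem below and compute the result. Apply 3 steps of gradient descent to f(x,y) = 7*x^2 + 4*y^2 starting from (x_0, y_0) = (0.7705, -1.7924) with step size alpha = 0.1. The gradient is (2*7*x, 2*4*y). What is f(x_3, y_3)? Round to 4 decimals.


Gradient descent on f(x,y) = 7*x^2 + 4*y^2.
Starting point: (0.7705, -1.7924), alpha = 0.1
Step 1: grad_x = 2*7*0.7705 = 10.787, grad_y = 2*4*-1.7924 = -14.3392
  x_1 = 0.7705 - 0.1*10.787 = -0.3082
  y_1 = -1.7924 - 0.1*-14.3392 = -0.3585
Step 2: grad_x = 2*7*-0.3082 = -4.3148, grad_y = 2*4*-0.3585 = -2.8678
  x_2 = -0.3082 - 0.1*-4.3148 = 0.1233
  y_2 = -0.3585 - 0.1*-2.8678 = -0.0717
Step 3: grad_x = 2*7*0.1233 = 1.7259, grad_y = 2*4*-0.0717 = -0.5736
  x_3 = 0.1233 - 0.1*1.7259 = -0.0493
  y_3 = -0.0717 - 0.1*-0.5736 = -0.0143
f(-0.0493, -0.0143) = 7*(-0.0493)^2 + 4*(-0.0143)^2 = 0.0178


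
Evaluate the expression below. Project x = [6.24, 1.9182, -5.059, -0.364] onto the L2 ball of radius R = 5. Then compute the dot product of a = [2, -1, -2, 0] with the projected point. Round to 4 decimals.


Step 1: Compute ||x|| (intermediates to 6 decimals).
||x|| = sqrt(6.24^2 + 1.9182^2 + (-5.059)^2 + (-0.364)^2) = 8.266987
Step 2: Project.
Since ||x|| > R, scale = R/||x|| = 5/8.266987 = 0.604815, proj(x) = scale * x
proj(x) = [3.774046, 1.160156, -3.059759, -0.220153]
Step 3: Dot product.
a^T * proj(x) = 2*3.774046 - 1*1.160156 - 2*(-3.059759) + 0*(-0.220153) = 12.5075


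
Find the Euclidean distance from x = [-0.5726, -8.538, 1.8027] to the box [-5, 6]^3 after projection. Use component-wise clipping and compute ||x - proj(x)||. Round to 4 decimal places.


Project each component onto [-5, 6].
clip(-0.5726) = -0.5726, clip(-8.538) = -5.0, clip(1.8027) = 1.8027
Projection = [-0.5726, -5.0, 1.8027]
Squared diffs: [0.0, 12.5174, 0.0]
Distance = sqrt(12.5174) = 3.538


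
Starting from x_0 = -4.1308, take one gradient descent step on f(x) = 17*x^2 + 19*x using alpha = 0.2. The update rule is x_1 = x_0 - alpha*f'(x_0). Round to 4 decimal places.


We compute the gradient at x_0 and apply the update.
f'(x) = 34*x + 19
f'(-4.1308) = 34*-4.1308 + 19 = -121.4472
x_1 = -4.1308 - 0.2*-121.4472 = 20.1586


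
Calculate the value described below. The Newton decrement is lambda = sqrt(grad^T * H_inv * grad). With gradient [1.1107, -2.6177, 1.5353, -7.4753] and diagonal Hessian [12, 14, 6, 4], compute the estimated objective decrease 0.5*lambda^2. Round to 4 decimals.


Step 1: H is diagonal, so H^(-1) * g = [0.0926, -0.187, 0.2559, -1.8688].
Step 2: g^T H^(-1) g = sum_i g_i^2 / H_ii
  = (1.1107)^2/12 + (-2.6177)^2/14 + (1.5353)^2/6 + (-7.4753)^2/4
  = 0.1028 + 0.4895 + 0.3929 + 13.97 = 14.9551
Step 3: Objective decrease = 0.5 * g^T H^(-1) g = 7.4776


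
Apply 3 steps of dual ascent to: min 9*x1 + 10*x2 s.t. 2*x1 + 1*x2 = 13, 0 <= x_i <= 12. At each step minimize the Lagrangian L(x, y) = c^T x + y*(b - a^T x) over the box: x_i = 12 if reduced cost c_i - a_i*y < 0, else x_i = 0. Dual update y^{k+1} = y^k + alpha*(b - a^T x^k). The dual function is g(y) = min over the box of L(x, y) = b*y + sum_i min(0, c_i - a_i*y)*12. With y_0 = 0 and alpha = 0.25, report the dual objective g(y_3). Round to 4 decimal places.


Dual ascent for LP: min 9*x1 + 10*x2, 2*x1 + 1*x2 = 13, 0 <= x_i <= 12
Step 1: y^k = 0.0, reduced costs: (9.0, 10.0)
  x^k = (0.0, 0.0), subgradient = b - a^T x = 13.0
  y^{k+1} = 0.0 + 0.25*13.0 = 3.25
Step 2: y^k = 3.25, reduced costs: (2.5, 6.75)
  x^k = (0.0, 0.0), subgradient = b - a^T x = 13.0
  y^{k+1} = 3.25 + 0.25*13.0 = 6.5
Step 3: y^k = 6.5, reduced costs: (-4.0, 3.5)
  x^k = (12.0, 0.0), subgradient = b - a^T x = -11.0
  y^{k+1} = 6.5 + 0.25*-11.0 = 3.75
Dual objective at y_3 = 3.75: reduced costs (1.5, 6.25), box minimizer x = (0.0, 0.0)
g(y_3) = b*y + (c1 - a1*y)*x1 + (c2 - a2*y)*x2 = 13*3.75 + 1.5*0.0 + 6.25*0.0 = 48.75 + 0.0 + 0.0 = 48.75


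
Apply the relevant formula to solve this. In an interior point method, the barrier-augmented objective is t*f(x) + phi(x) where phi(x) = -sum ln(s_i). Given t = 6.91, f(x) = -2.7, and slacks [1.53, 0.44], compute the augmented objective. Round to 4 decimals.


Step 1: Compute log-barrier.
ln values: [0.4253, -0.821]
phi = -(0.4253 - 0.821) = 0.3957
Step 2: Compute augmented objective.
t*f(x) = 6.91*-2.7 = -18.657
Total = -18.657 + 0.3957 = -18.2613


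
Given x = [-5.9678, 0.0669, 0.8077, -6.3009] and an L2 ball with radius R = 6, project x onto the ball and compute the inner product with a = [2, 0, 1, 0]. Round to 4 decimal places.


Step 1: Compute ||x|| (intermediates to 6 decimals).
||x|| = sqrt((-5.9678)^2 + 0.0669^2 + 0.8077^2 + (-6.3009)^2) = 8.71624
Step 2: Project.
Since ||x|| > R, scale = R/||x|| = 6/8.71624 = 0.68837, proj(x) = scale * x
proj(x) = [-4.108054, 0.046052, 0.555996, -4.337351]
Step 3: Dot product.
a^T * proj(x) = 2*(-4.108054) + 0*0.046052 + 1*0.555996 + 0*(-4.337351) = -7.6601


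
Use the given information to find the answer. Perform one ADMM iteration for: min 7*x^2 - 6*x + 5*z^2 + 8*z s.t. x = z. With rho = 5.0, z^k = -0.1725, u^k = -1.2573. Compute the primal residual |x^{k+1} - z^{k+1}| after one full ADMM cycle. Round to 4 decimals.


ADMM iteration with rho = 5.0, z^k = -0.1725, u^k = -1.2573
Step 1: x-update.
Minimize 7*x^2 - 6*x + (5.0/2)*(x + 0.1725 - 1.2573)^2
FOC: (2*7 + 5.0)*x = 6 + 5.0*(-0.1725 + 1.2573)
x^{k+1} = 0.6013
Step 2: z-update.
Minimize 5*z^2 + 8*z + (5.0/2)*(0.6013 - z - 1.2573)^2
FOC: (2*5 + 5.0)*z = -8 + 5.0*(0.6013 - 1.2573)
z^{k+1} = -0.752
Step 3: u-update.
u^{k+1} = -1.2573 + 0.6013 + 0.752 = 0.096
Step 4: Primal residual = |0.6013 + 0.752| = 1.3533


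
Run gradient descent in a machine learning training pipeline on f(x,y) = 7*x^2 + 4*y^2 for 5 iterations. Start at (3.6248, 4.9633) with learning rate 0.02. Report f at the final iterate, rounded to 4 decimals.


Gradient descent on f(x,y) = 7*x^2 + 4*y^2.
Starting point: (3.6248, 4.9633), alpha = 0.02
Step 1: grad_x = 2*7*3.6248 = 50.7472, grad_y = 2*4*4.9633 = 39.7064
  x_1 = 3.6248 - 0.02*50.7472 = 2.6099
  y_1 = 4.9633 - 0.02*39.7064 = 4.1692
Step 2: grad_x = 2*7*2.6099 = 36.538, grad_y = 2*4*4.1692 = 33.3534
  x_2 = 2.6099 - 0.02*36.538 = 1.8791
  y_2 = 4.1692 - 0.02*33.3534 = 3.5021
Step 3: grad_x = 2*7*1.8791 = 26.3073, grad_y = 2*4*3.5021 = 28.0168
  x_3 = 1.8791 - 0.02*26.3073 = 1.3529
  y_3 = 3.5021 - 0.02*28.0168 = 2.9418
Step 4: grad_x = 2*7*1.3529 = 18.9413, grad_y = 2*4*2.9418 = 23.5341
  x_4 = 1.3529 - 0.02*18.9413 = 0.9741
  y_4 = 2.9418 - 0.02*23.5341 = 2.4711
Step 5: grad_x = 2*7*0.9741 = 13.6377, grad_y = 2*4*2.4711 = 19.7687
  x_5 = 0.9741 - 0.02*13.6377 = 0.7014
  y_5 = 2.4711 - 0.02*19.7687 = 2.0757
f(0.7014, 2.0757) = 7*0.7014^2 + 4*2.0757^2 = 20.6777


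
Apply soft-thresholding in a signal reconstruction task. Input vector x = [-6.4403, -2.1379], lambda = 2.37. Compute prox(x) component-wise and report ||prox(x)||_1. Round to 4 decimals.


Soft-thresholding with lambda = 2.37:
prox(-6.4403) = sign(-6.4403)*max(|-6.4403| - 2.37, 0) = -4.0703
prox(-2.1379) = sign(-2.1379)*max(|-2.1379| - 2.37, 0) = 0.0
prox(x) = [-4.0703, 0.0]
||prox(x)||_1 = 4.0703 + 0.0 = 4.0703


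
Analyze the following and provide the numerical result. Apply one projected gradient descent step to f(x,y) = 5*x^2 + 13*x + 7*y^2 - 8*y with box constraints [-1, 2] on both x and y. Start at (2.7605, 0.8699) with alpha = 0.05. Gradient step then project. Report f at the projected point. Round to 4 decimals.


Step 1: Compute gradient at (2.7605, 0.8699).
grad_x = 2*5*2.7605 + 13 = 40.605
grad_y = 2*7*0.8699 - 8 = 4.1786
Step 2: Gradient step.
x_raw = 2.7605 - 0.05*40.605 = 0.7303
y_raw = 0.8699 - 0.05*4.1786 = 0.661
Step 3: Project onto [-1, 2].
x_proj = clip(0.7303) = 0.7303
y_proj = clip(0.661) = 0.661
Step 4: Evaluate f.
f(0.7303, 0.661) = 9.93


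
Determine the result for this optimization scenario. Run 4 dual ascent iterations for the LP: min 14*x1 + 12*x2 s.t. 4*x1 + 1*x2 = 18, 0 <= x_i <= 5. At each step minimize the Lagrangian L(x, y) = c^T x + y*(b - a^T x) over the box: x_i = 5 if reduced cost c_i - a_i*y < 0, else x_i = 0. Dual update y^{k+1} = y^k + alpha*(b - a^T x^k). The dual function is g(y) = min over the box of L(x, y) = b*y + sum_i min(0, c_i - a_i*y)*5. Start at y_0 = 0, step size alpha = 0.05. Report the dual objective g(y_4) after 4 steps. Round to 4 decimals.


Dual ascent for LP: min 14*x1 + 12*x2, 4*x1 + 1*x2 = 18, 0 <= x_i <= 5
Step 1: y^k = 0.0, reduced costs: (14.0, 12.0)
  x^k = (0.0, 0.0), subgradient = b - a^T x = 18.0
  y^{k+1} = 0.0 + 0.05*18.0 = 0.9
Step 2: y^k = 0.9, reduced costs: (10.4, 11.1)
  x^k = (0.0, 0.0), subgradient = b - a^T x = 18.0
  y^{k+1} = 0.9 + 0.05*18.0 = 1.8
Step 3: y^k = 1.8, reduced costs: (6.8, 10.2)
  x^k = (0.0, 0.0), subgradient = b - a^T x = 18.0
  y^{k+1} = 1.8 + 0.05*18.0 = 2.7
Step 4: y^k = 2.7, reduced costs: (3.2, 9.3)
  x^k = (0.0, 0.0), subgradient = b - a^T x = 18.0
  y^{k+1} = 2.7 + 0.05*18.0 = 3.6
Dual objective at y_4 = 3.6: reduced costs (-0.4, 8.4), box minimizer x = (5.0, 0.0)
g(y_4) = b*y + (c1 - a1*y)*x1 + (c2 - a2*y)*x2 = 18*3.6 + (-0.4)*5.0 + 8.4*0.0 = 64.8 - 2.0 + 0.0 = 62.8


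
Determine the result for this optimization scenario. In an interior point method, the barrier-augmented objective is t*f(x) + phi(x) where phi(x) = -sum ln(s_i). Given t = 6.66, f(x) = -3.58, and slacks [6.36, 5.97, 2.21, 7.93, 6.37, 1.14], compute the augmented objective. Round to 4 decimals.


Step 1: Compute log-barrier.
ln values: [1.85, 1.7867, 0.793, 2.0707, 1.8516, 0.131]
phi = -(1.85 + 1.7867 + 0.793 + 2.0707 + 1.8516 + 0.131) = -8.483
Step 2: Compute augmented objective.
t*f(x) = 6.66*-3.58 = -23.8428
Total = -23.8428 - 8.483 = -32.3258


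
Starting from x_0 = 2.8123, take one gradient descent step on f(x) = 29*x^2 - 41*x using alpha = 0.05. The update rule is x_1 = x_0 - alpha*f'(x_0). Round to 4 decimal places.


We compute the gradient at x_0 and apply the update.
f'(x) = 58*x - 41
f'(2.8123) = 58*2.8123 - 41 = 122.1134
x_1 = 2.8123 - 0.05*122.1134 = -3.2934


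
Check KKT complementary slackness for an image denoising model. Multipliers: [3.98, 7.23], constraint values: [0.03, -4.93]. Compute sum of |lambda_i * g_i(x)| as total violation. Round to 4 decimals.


KKT complementary slackness check:
lambda_1 * g_1 = 3.98 * 0.03 = 0.1194
lambda_2 * g_2 = 7.23 * -4.93 = -35.6439
Total violation = 0.1194 + 35.6439 = 35.7633


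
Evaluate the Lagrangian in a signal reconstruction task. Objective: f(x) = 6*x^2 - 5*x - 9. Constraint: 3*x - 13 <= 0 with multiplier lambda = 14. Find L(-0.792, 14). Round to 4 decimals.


Step 1: Evaluate f(x).
f(-0.792) = 6*(-0.792)^2 - 5*(-0.792) - 9 = -1.2764
Step 2: Evaluate g(x).
g(-0.792) = 3*-0.792 - 13 = -15.376
Step 3: Compute Lagrangian.
L = -1.2764 + 14*-15.376 = -216.5404


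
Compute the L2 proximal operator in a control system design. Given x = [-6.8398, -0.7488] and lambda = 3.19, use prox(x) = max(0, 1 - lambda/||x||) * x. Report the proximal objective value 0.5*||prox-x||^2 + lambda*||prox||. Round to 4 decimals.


Step 1: Compute ||x||.
||x|| = 6.8807
Step 2: Compute scaling factor.
scale = max(0, 1 - 3.19/6.8807) = 0.5364
Step 3: prox(x) = [-3.6687, -0.4016]
||prox(x)|| = 3.6907
Step 4: Proximal objective.
0.5*||prox-x||^2 = 5.0881
lambda*||prox|| = 11.7733
Total = 16.8613
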